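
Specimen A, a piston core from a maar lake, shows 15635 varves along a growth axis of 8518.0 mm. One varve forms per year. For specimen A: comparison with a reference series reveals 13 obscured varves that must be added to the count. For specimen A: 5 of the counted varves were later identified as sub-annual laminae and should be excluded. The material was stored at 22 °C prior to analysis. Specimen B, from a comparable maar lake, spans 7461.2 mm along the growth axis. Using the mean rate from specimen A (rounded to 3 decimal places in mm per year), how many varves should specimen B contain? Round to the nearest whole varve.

13690 varves

Specimen A: after corrections the count is 15635 − 5 + 13 = 15643 varves.
A: Mean rate = 8518.0 mm / 15643 years ≈ 0.545 mm/year.
For B, 7461.2 / 0.545 = 13690.28 years ≈ 13690 varves.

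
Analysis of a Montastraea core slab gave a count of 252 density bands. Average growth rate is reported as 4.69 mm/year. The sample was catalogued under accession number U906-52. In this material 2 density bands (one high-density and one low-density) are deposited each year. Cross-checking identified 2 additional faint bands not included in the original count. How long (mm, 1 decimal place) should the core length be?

True density band count = 252 + 2 = 254.
With 2 density bands per year, 254 / 2 = 127 years.
127 years at 4.69 mm/year gives 4.69 × 127 = 595.6 mm.

595.6 mm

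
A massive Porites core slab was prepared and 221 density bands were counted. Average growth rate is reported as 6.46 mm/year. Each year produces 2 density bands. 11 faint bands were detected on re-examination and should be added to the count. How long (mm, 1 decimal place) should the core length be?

749.4 mm

After corrections the count is 221 + 11 = 232 density bands.
With 2 density bands per year, 232 / 2 = 116 years.
116 years at 6.46 mm/year gives 6.46 × 116 = 749.4 mm.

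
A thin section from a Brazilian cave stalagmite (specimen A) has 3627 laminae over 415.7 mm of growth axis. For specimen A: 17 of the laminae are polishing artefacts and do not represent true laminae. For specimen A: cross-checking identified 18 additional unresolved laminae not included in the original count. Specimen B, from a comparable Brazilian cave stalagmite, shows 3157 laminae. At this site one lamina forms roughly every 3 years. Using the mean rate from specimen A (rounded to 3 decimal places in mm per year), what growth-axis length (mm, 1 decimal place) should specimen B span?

359.9 mm

Specimen A: after corrections the count is 3627 − 17 + 18 = 3628 laminae.
Specimen A: multiplying by 3 years per lamina: 3628 × 3 = 10884 years.
A: Extension rate ≈ 415.7 / 10884 = 0.038 mm per year.
Specimen B: 3157 laminae at 3 years each span 3157 × 3 = 9471 years. For B, 0.038 mm/year × 9471 years = 359.9 mm.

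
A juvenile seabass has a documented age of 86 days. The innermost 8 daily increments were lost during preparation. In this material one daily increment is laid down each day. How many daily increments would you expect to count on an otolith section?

78 daily increments

At one daily increment per day, 86 days correspond to 86 daily increments.
86 − 8 missed = 78 daily increments expected in the prepared section.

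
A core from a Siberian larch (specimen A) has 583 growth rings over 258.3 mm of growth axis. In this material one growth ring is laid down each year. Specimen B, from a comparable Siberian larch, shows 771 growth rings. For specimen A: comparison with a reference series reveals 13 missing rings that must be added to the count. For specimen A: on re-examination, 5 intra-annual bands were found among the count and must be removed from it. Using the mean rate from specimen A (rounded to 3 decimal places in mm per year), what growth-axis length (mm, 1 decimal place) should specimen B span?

Specimen A: adjusted count: 583 − 5 + 13 = 591 growth rings.
A: Mean rate = 258.3 mm / 591 years ≈ 0.437 mm per year.
For B, 0.437 mm/year × 771 years = 336.9 mm.

336.9 mm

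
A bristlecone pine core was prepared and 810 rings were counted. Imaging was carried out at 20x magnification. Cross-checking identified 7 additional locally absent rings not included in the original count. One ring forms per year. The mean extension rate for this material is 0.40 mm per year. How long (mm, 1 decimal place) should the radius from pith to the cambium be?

Correcting the raw count gives 810 + 7 = 817 true rings.
817 years at 0.40 mm/year gives 0.40 × 817 = 326.8 mm.

326.8 mm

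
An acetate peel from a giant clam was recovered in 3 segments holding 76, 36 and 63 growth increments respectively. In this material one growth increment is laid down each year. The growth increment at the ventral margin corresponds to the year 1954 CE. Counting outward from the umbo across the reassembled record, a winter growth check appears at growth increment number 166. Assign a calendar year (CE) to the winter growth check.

Total growth increments = 76 + 36 + 63 = 175.
Between growth increment 166 and the ventral margin there are 175 − 166 = 9 growth increments.
The growth increment at the ventral margin is 1954 CE, so the winter growth check dates to 1954 − 9 = 1945 CE.

1945 CE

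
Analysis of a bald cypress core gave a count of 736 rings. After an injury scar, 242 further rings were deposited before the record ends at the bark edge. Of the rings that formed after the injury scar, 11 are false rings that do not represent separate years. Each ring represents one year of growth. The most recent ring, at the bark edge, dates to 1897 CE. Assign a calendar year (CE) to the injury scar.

1666 CE

There are 242 rings younger than the injury scar.
242 − 11 false = 231 true rings after the injury scar.
The ring at the bark edge is 1897 CE, so the injury scar dates to 1897 − 231 = 1666 CE.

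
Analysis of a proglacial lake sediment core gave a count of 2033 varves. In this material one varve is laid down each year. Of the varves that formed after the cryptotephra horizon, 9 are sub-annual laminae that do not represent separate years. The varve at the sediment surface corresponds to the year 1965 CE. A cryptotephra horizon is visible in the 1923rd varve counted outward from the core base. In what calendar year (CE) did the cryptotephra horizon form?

Between varve 1923 and the sediment surface there are 2033 − 1923 = 110 varves.
Removing the 9 false varves leaves 110 − 9 = 101 true varves beyond the cryptotephra horizon.
Counting back 101 years from 1965 CE places the cryptotephra horizon in 1965 − 101 = 1864 CE.

1864 CE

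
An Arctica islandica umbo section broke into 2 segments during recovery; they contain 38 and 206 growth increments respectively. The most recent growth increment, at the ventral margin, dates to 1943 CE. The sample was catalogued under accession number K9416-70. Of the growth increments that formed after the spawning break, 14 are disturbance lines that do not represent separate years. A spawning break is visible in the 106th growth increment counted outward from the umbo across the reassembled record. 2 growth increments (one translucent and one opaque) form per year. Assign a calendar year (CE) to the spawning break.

Total growth increments = 38 + 206 = 244.
The spawning break sits at growth increment 106 from the umbo, so 244 − 106 = 138 growth increments formed after it.
Removing the 14 false growth increments leaves 138 − 14 = 124 true growth increments beyond the spawning break.
With 2 growth increments per year, 124 / 2 = 62 years.
1943 − 62 = 1881 CE.

1881 CE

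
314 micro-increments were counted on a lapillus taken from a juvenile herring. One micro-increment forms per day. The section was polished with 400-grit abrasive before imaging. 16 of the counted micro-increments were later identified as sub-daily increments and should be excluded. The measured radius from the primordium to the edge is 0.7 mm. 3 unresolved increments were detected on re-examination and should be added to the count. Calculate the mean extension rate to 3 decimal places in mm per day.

Correcting the raw count gives 314 − 16 + 3 = 301 true micro-increments.
Extension rate ≈ 0.7 / 301 = 0.002 mm per day.

0.002 mm per day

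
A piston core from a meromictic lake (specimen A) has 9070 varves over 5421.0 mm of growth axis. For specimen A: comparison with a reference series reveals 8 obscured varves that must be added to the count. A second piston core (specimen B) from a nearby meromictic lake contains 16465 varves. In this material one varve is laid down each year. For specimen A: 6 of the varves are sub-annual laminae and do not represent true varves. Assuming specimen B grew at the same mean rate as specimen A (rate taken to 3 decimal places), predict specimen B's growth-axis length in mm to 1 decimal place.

Specimen A: correcting the raw count gives 9070 − 6 + 8 = 9072 true varves.
A: Mean rate = 5421.0 mm / 9072 years ≈ 0.598 mm/year.
For B, 0.598 mm/year × 16465 years = 9846.1 mm.

9846.1 mm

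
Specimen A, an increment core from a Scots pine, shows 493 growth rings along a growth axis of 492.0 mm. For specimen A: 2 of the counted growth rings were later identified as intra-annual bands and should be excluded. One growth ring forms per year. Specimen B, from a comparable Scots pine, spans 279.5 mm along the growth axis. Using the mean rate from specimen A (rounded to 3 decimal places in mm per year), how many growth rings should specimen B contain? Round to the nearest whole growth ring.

Specimen A: after corrections the count is 493 − 2 = 491 growth rings.
A: 492.0 mm over 491 years gives 492.0 / 491 ≈ 1.002 mm/yr.
For B, 279.5 / 1.002 = 278.94 years ≈ 279 growth rings.

279 growth rings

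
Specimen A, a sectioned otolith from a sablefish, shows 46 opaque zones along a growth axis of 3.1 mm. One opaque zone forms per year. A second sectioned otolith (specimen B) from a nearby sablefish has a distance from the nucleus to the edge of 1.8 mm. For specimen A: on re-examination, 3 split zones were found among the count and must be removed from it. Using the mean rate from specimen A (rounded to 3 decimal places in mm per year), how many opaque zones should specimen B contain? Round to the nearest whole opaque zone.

Specimen A: true opaque zone count = 46 − 3 = 43.
A: Extension rate ≈ 3.1 / 43 = 0.072 mm/yr.
Specimen B: 1.8 mm / 0.072 mm per year = 25.00 years ≈ 25 opaque zones.

25 opaque zones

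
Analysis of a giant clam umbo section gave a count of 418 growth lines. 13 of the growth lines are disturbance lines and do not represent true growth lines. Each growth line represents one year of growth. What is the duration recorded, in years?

After corrections the count is 418 − 13 = 405 growth lines.
With a one-to-one growth line periodicity this is 405 years.

405 yr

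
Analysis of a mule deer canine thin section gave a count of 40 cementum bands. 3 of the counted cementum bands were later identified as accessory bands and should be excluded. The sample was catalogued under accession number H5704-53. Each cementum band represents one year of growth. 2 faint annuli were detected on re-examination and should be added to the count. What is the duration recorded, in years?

True cementum band count = 40 − 3 + 2 = 39.
One cementum band per year makes the duration 39 years.

39 years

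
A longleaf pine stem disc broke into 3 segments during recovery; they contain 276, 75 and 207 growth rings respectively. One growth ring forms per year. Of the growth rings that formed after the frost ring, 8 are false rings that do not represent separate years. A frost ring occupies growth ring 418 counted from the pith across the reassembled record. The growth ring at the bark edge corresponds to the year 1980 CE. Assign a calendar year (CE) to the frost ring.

Total growth rings = 276 + 75 + 207 = 558.
Between growth ring 418 and the bark edge there are 558 − 418 = 140 growth rings.
Excluding 8 false growth rings: 140 − 8 = 132.
The growth ring at the bark edge is 1980 CE, so the frost ring dates to 1980 − 132 = 1848 CE.

1848 CE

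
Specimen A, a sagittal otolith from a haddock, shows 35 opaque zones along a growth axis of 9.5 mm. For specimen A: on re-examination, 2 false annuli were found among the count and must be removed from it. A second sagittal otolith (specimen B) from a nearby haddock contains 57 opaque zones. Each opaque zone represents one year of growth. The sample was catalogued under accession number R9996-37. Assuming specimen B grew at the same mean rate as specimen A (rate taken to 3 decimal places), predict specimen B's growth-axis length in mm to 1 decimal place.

16.4 mm

Specimen A: adjusted count: 35 − 2 = 33 opaque zones.
A: Mean rate = 9.5 mm / 33 years ≈ 0.288 mm/yr.
Length of B = 0.288 × 57 = 16.4 mm.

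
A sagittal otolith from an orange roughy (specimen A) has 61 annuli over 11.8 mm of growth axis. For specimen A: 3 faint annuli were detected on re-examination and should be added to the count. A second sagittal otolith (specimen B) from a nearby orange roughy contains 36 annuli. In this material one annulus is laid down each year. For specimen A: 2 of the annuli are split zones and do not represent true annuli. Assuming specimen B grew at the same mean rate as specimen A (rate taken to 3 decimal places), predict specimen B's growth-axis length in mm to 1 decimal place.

Specimen A: after corrections the count is 61 − 2 + 3 = 62 annuli.
A: 11.8 mm over 62 years gives 11.8 / 62 ≈ 0.190 mm/year.
Length of B = 0.190 × 36 = 6.8 mm.

6.8 mm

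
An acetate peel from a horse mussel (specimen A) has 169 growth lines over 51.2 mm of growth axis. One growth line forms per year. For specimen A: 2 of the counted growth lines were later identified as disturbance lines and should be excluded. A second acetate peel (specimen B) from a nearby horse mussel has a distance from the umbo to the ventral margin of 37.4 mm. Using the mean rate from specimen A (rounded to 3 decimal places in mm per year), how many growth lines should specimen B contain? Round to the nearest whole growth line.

122 growth lines

Specimen A: adjusted count: 169 − 2 = 167 growth lines.
A: Extension rate ≈ 51.2 / 167 = 0.307 mm/yr.
Specimen B: 37.4 mm / 0.307 mm per year = 121.82 years ≈ 122 growth lines.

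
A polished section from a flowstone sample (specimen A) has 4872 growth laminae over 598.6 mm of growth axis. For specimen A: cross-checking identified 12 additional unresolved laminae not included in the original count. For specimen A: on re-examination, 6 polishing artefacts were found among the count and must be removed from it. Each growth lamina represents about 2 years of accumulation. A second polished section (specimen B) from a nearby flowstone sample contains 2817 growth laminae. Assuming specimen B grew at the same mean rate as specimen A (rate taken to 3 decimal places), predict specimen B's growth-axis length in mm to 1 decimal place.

343.7 mm

Specimen A: adjusted count: 4872 − 6 + 12 = 4878 growth laminae.
Specimen A: at 2 years per growth lamina, 4878 × 2 = 9756 years.
A: Mean rate = 598.6 mm / 9756 years ≈ 0.061 mm per year.
Specimen B: at 2 years per growth lamina, 2817 × 2 = 5634 years. B's length ≈ 0.061 × 5634 = 343.7 mm.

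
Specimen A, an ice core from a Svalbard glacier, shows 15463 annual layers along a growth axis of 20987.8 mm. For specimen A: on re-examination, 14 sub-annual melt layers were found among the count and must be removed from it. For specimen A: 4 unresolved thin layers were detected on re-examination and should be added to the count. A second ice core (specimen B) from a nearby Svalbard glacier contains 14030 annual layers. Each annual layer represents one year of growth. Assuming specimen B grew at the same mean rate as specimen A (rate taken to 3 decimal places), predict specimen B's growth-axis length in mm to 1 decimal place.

Specimen A: true annual layer count = 15463 − 14 + 4 = 15453.
A: Extension rate ≈ 20987.8 / 15453 = 1.358 mm per year.
Length of B = 1.358 × 14030 = 19052.7 mm.

19052.7 mm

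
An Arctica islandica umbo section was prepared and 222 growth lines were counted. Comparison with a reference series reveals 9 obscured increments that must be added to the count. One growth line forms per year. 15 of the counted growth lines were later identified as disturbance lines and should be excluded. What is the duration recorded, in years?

True growth line count = 222 − 15 + 9 = 216.
With a one-to-one growth line periodicity this is 216 years.

216 yr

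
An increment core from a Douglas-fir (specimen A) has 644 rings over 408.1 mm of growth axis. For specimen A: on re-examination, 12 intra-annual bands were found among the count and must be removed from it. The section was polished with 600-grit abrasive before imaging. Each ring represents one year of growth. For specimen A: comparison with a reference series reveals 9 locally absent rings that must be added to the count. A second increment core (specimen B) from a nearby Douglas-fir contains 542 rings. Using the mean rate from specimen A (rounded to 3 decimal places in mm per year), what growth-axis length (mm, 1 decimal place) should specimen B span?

345.3 mm

Specimen A: after corrections the count is 644 − 12 + 9 = 641 rings.
A: Mean rate = 408.1 mm / 641 years ≈ 0.637 mm/yr.
Length of B = 0.637 × 542 = 345.3 mm.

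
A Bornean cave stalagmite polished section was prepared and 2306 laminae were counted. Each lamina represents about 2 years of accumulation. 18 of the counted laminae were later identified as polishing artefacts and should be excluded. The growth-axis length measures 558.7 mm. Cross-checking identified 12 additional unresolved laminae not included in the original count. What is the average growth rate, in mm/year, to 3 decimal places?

0.121 mm/year

Correcting the raw count gives 2306 − 18 + 12 = 2300 true laminae.
Multiplying by 2 years per lamina: 2300 × 2 = 4600 years.
Extension rate ≈ 558.7 / 4600 = 0.121 mm/year.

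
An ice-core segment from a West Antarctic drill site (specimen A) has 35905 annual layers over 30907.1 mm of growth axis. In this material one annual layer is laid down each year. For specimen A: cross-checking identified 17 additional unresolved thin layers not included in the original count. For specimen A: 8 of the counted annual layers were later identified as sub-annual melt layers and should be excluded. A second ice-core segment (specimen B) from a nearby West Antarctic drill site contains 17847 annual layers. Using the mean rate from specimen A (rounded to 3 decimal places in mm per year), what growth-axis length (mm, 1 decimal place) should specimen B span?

15366.3 mm

Specimen A: true annual layer count = 35905 − 8 + 17 = 35914.
A: Mean rate = 30907.1 mm / 35914 years ≈ 0.861 mm/yr.
For B, 0.861 mm/year × 17847 years = 15366.3 mm.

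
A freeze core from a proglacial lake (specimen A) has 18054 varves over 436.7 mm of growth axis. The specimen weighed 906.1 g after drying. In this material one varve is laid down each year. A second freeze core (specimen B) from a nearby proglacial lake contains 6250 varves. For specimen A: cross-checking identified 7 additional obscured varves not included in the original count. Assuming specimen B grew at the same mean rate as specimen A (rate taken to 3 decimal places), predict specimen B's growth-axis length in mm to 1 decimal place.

Specimen A: after corrections the count is 18054 + 7 = 18061 varves.
A: Extension rate ≈ 436.7 / 18061 = 0.024 mm/yr.
Length of B = 0.024 × 6250 = 150.0 mm.

150.0 mm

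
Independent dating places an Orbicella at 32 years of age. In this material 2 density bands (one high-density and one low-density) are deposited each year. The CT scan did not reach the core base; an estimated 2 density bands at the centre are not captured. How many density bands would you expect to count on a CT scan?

Expected density bands: 32 × 2 = 64.
64 − 2 missed = 62 density bands expected in the prepared section.

62 density bands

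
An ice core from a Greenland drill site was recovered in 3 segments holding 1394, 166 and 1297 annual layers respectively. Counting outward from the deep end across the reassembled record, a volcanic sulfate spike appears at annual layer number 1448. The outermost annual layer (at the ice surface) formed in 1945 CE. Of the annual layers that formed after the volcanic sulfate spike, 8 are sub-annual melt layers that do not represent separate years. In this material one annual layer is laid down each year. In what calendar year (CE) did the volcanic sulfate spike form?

Total annual layers = 1394 + 166 + 1297 = 2857.
Between annual layer 1448 and the ice surface there are 2857 − 1448 = 1409 annual layers.
Excluding 8 false annual layers: 1409 − 8 = 1401.
Counting back 1401 years from 1945 CE places the volcanic sulfate spike in 1945 − 1401 = 544 CE.

544 CE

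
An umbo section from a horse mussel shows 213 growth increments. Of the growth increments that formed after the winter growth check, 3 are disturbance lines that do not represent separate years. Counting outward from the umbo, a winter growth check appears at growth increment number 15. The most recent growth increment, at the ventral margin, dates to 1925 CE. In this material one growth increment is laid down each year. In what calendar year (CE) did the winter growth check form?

Between growth increment 15 and the ventral margin there are 213 − 15 = 198 growth increments.
198 − 3 false = 195 true growth increments after the winter growth check.
1925 − 195 = 1730 CE.

1730 CE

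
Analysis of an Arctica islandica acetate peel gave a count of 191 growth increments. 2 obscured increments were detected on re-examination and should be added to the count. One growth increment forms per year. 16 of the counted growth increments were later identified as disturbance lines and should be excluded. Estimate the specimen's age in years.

177 yr

True growth increment count = 191 − 16 + 2 = 177.
One growth increment per year makes the duration 177 years.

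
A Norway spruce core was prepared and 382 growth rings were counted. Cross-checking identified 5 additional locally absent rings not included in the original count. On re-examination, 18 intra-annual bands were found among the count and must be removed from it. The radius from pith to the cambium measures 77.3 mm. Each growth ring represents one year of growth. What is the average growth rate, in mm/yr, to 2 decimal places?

0.21 mm/yr

After corrections the count is 382 − 18 + 5 = 369 growth rings.
Mean rate = 77.3 mm / 369 years ≈ 0.21 mm/yr.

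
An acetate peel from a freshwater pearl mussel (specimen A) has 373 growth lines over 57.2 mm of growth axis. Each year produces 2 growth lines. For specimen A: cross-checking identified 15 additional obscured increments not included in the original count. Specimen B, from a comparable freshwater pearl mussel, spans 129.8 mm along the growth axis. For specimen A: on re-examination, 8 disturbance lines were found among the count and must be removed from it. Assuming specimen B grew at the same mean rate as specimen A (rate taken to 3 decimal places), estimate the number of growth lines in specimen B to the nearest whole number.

Specimen A: after corrections the count is 373 − 8 + 15 = 380 growth lines.
Specimen A: with 2 growth lines per year, 380 / 2 = 190 years.
A: Mean rate = 57.2 mm / 190 years ≈ 0.301 mm/yr.
B spans 129.8 / 0.301 = 431.23 years; at 2 growth lines per year that is 431.23 × 2 ≈ 862 growth lines.

862 growth lines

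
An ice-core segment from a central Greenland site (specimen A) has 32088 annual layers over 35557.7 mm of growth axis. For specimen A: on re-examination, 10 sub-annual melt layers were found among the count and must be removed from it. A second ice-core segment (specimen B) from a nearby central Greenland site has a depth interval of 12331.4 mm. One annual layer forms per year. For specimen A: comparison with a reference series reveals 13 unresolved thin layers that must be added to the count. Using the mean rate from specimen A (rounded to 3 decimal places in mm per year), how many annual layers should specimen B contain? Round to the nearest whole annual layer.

11129 annual layers

Specimen A: after corrections the count is 32088 − 10 + 13 = 32091 annual layers.
A: 35557.7 mm over 32091 years gives 35557.7 / 32091 ≈ 1.108 mm per year.
B spans 12331.4 / 1.108 = 11129.42 years ≈ 11129 annual layers.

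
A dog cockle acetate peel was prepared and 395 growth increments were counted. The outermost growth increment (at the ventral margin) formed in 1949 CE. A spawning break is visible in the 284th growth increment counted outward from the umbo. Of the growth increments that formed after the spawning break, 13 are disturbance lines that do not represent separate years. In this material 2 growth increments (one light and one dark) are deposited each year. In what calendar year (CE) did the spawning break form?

Between growth increment 284 and the ventral margin there are 395 − 284 = 111 growth increments.
Excluding 13 false growth increments: 111 − 13 = 98.
Dividing by 2 growth increments per year: 98 / 2 = 49 years.
Counting back 49 years from 1949 CE places the spawning break in 1949 − 49 = 1900 CE.

1900 CE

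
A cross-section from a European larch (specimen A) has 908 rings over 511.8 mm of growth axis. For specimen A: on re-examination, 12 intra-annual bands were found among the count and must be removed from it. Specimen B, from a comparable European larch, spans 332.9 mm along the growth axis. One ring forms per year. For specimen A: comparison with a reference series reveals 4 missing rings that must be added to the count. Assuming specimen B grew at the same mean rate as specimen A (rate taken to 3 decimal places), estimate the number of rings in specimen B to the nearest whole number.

585 rings

Specimen A: after corrections the count is 908 − 12 + 4 = 900 rings.
A: Mean rate = 511.8 mm / 900 years ≈ 0.569 mm/year.
Specimen B: 332.9 mm / 0.569 mm per year = 585.06 years ≈ 585 rings.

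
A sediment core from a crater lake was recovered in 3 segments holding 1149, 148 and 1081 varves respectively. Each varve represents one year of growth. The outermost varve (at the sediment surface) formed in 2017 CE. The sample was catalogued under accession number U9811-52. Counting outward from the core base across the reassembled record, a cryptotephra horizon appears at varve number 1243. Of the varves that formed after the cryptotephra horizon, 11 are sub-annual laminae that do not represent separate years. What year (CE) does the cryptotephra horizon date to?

893 CE

Total varves = 1149 + 148 + 1081 = 2378.
2378 − 1243 = 1135 varves lie beyond the cryptotephra horizon toward the sediment surface.
Removing the 11 false varves leaves 1135 − 11 = 1124 true varves beyond the cryptotephra horizon.
2017 − 1124 = 893 CE.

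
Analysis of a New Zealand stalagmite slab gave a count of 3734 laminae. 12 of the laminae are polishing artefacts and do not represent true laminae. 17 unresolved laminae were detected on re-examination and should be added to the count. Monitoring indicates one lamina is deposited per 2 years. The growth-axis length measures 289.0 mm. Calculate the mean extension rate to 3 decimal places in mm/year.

Correcting the raw count gives 3734 − 12 + 17 = 3739 true laminae.
Multiplying by 2 years per lamina: 3739 × 2 = 7478 years.
Mean rate = 289.0 mm / 7478 years ≈ 0.039 mm/year.

0.039 mm/year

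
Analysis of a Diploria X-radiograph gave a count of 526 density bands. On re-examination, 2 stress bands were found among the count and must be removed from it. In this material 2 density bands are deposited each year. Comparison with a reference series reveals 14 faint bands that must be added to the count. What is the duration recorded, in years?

Correcting the raw count gives 526 − 2 + 14 = 538 true density bands.
538 density bands at 2 per year is 538 / 2 = 269 years.

269 years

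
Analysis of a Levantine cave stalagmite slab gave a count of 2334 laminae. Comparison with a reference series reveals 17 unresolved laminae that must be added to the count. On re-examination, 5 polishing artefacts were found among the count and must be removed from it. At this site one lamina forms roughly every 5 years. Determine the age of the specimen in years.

True lamina count = 2334 − 5 + 17 = 2346.
At 5 years per lamina, 2346 × 5 = 11730 years.

11730 years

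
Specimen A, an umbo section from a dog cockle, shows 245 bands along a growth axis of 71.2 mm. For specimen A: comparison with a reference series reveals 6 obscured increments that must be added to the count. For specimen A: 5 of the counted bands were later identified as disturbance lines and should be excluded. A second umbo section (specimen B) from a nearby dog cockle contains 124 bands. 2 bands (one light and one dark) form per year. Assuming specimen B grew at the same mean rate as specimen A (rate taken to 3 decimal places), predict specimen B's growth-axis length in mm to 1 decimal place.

Specimen A: adjusted count: 245 − 5 + 6 = 246 bands.
Specimen A: dividing by 2 bands per year: 246 / 2 = 123 years.
A: Mean rate = 71.2 mm / 123 years ≈ 0.579 mm/yr.
Specimen B: with 2 bands per year, 124 / 2 = 62 years. Length of B = 0.579 × 62 = 35.9 mm.

35.9 mm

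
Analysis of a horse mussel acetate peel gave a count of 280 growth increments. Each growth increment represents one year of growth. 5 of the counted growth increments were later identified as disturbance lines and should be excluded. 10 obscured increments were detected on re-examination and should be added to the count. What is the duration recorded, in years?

285 years

Correcting the raw count gives 280 − 5 + 10 = 285 true growth increments.
With a one-to-one growth increment periodicity this is 285 years.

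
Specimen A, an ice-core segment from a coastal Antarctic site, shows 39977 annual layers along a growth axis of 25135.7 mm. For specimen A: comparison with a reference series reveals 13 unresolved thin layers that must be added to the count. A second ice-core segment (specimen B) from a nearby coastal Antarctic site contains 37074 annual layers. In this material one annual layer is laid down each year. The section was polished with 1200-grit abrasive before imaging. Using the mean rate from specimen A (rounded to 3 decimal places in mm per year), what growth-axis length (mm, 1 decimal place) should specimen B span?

Specimen A: correcting the raw count gives 39977 + 13 = 39990 true annual layers.
A: Extension rate ≈ 25135.7 / 39990 = 0.629 mm per year.
For B, 0.629 mm/year × 37074 years = 23319.5 mm.

23319.5 mm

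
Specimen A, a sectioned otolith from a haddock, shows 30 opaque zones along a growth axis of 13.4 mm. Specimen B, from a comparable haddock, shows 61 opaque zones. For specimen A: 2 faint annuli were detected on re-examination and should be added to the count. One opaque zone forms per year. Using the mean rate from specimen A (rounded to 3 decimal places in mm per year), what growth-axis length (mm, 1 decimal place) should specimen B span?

Specimen A: correcting the raw count gives 30 + 2 = 32 true opaque zones.
A: Extension rate ≈ 13.4 / 32 = 0.419 mm/year.
B's length ≈ 0.419 × 61 = 25.6 mm.

25.6 mm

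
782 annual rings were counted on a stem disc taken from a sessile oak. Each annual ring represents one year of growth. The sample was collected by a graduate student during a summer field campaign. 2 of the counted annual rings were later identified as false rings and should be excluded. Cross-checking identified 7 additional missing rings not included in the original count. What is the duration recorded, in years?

787 yr

After corrections the count is 782 − 2 + 7 = 787 annual rings.
At one annual ring per year, that is 787 years.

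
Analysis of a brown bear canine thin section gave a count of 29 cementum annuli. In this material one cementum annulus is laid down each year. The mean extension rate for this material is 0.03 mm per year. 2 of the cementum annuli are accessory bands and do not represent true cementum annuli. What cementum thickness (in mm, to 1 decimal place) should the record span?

0.8 mm

Adjusted count: 29 − 2 = 27 cementum annuli.
Length ≈ 0.03 × 27 = 0.8 mm.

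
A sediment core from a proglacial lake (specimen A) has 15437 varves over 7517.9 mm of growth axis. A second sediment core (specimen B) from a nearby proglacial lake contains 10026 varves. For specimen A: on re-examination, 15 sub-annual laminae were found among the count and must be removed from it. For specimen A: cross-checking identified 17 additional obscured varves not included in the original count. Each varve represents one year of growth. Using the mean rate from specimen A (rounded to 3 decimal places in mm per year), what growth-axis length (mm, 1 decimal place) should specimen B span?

Specimen A: true varve count = 15437 − 15 + 17 = 15439.
A: 7517.9 mm over 15439 years gives 7517.9 / 15439 ≈ 0.487 mm per year.
For B, 0.487 mm/year × 10026 years = 4882.7 mm.

4882.7 mm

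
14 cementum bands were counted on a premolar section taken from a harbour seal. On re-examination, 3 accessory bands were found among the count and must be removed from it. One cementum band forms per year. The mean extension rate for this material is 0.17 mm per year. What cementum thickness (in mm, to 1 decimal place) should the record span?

Adjusted count: 14 − 3 = 11 cementum bands.
Predicted length = 0.17 mm/year × 11 years = 1.9 mm.

1.9 mm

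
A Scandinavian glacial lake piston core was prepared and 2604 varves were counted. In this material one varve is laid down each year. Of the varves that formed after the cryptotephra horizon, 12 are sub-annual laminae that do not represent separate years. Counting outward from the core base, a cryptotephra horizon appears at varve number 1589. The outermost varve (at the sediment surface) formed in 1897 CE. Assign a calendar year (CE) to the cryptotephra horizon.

The cryptotephra horizon sits at varve 1589 from the core base, so 2604 − 1589 = 1015 varves formed after it.
Excluding 12 false varves: 1015 − 12 = 1003.
The varve at the sediment surface is 1897 CE, so the cryptotephra horizon dates to 1897 − 1003 = 894 CE.

894 CE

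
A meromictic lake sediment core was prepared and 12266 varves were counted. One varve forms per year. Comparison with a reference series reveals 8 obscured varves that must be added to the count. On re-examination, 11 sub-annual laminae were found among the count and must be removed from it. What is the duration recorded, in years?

After corrections the count is 12266 − 11 + 8 = 12263 varves.
With a one-to-one varve periodicity this is 12263 years.

12263 years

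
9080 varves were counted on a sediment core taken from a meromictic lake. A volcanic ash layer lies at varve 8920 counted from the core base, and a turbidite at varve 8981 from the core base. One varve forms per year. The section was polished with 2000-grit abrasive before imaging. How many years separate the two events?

8981 − 8920 = 61 varves lie between the two events.
At one varve per year, 61 years elapsed between them.

61 yr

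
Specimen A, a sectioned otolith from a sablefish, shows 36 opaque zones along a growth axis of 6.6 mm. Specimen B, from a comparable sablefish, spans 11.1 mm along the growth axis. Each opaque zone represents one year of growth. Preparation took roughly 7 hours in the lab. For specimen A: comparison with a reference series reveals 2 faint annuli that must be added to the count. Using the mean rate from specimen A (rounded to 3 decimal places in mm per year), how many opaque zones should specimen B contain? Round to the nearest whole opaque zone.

64 opaque zones

Specimen A: adjusted count: 36 + 2 = 38 opaque zones.
A: 6.6 mm over 38 years gives 6.6 / 38 ≈ 0.174 mm/year.
Specimen B: 11.1 mm / 0.174 mm per year = 63.79 years ≈ 64 opaque zones.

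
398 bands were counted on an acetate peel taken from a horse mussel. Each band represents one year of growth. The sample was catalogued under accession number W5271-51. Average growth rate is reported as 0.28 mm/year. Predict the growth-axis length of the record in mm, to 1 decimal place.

The record spans 398 years at 0.28 mm per year.
398 years at 0.28 mm/year gives 0.28 × 398 = 111.4 mm.

111.4 mm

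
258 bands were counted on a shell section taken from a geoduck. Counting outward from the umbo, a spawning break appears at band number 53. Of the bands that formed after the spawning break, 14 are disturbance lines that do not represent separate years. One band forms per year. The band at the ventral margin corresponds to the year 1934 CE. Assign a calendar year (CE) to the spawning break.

The spawning break sits at band 53 from the umbo, so 258 − 53 = 205 bands formed after it.
Removing the 14 false bands leaves 205 − 14 = 191 true bands beyond the spawning break.
The band at the ventral margin is 1934 CE, so the spawning break dates to 1934 − 191 = 1743 CE.

1743 CE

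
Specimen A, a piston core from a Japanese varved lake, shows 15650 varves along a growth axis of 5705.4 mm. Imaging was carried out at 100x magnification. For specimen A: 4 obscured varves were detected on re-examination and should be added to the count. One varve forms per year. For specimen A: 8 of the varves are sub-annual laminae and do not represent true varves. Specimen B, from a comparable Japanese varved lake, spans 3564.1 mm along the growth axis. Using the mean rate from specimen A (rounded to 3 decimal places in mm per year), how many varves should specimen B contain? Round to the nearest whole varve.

9765 varves

Specimen A: correcting the raw count gives 15650 − 8 + 4 = 15646 true varves.
A: Mean rate = 5705.4 mm / 15646 years ≈ 0.365 mm/yr.
Specimen B: 3564.1 mm / 0.365 mm per year = 9764.66 years ≈ 9765 varves.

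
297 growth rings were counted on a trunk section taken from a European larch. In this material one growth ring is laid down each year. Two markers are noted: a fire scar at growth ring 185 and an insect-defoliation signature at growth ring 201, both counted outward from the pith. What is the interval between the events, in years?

16 yr

201 − 185 = 16 growth rings lie between the two events.
One growth ring per year makes the interval 16 years.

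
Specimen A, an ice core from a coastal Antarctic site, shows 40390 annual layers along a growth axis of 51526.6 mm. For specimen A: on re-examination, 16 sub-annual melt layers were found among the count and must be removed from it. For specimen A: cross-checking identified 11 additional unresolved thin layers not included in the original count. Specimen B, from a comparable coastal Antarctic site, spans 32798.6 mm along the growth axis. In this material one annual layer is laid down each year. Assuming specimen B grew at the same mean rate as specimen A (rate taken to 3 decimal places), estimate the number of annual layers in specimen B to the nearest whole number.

Specimen A: true annual layer count = 40390 − 16 + 11 = 40385.
A: Extension rate ≈ 51526.6 / 40385 = 1.276 mm/year.
Specimen B: 32798.6 mm / 1.276 mm per year = 25704.23 years ≈ 25704 annual layers.

25704 annual layers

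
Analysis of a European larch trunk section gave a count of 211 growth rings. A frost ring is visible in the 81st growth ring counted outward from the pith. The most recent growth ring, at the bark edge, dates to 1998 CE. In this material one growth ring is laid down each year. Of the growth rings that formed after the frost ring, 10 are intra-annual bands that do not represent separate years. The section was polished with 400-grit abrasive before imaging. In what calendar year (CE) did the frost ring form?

1878 CE

The frost ring sits at growth ring 81 from the pith, so 211 − 81 = 130 growth rings formed after it.
Removing the 10 false growth rings leaves 130 − 10 = 120 true growth rings beyond the frost ring.
Counting back 120 years from 1998 CE places the frost ring in 1998 − 120 = 1878 CE.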